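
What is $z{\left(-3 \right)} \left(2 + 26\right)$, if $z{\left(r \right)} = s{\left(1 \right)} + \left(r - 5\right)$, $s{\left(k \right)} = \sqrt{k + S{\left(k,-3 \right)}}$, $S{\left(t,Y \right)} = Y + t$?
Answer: $-224 + 28 i \approx -224.0 + 28.0 i$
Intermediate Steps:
$s{\left(k \right)} = \sqrt{-3 + 2 k}$ ($s{\left(k \right)} = \sqrt{k + \left(-3 + k\right)} = \sqrt{-3 + 2 k}$)
$z{\left(r \right)} = -5 + i + r$ ($z{\left(r \right)} = \sqrt{-3 + 2 \cdot 1} + \left(r - 5\right) = \sqrt{-3 + 2} + \left(-5 + r\right) = \sqrt{-1} + \left(-5 + r\right) = i + \left(-5 + r\right) = -5 + i + r$)
$z{\left(-3 \right)} \left(2 + 26\right) = \left(-5 + i - 3\right) \left(2 + 26\right) = \left(-8 + i\right) 28 = -224 + 28 i$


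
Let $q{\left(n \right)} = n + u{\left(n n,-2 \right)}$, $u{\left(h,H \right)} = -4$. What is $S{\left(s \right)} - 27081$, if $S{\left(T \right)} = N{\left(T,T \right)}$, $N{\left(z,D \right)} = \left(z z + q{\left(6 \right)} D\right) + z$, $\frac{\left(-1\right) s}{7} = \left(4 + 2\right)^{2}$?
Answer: $35667$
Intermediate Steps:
$q{\left(n \right)} = -4 + n$ ($q{\left(n \right)} = n - 4 = -4 + n$)
$s = -252$ ($s = - 7 \left(4 + 2\right)^{2} = - 7 \cdot 6^{2} = \left(-7\right) 36 = -252$)
$N{\left(z,D \right)} = z + z^{2} + 2 D$ ($N{\left(z,D \right)} = \left(z z + \left(-4 + 6\right) D\right) + z = \left(z^{2} + 2 D\right) + z = z + z^{2} + 2 D$)
$S{\left(T \right)} = T^{2} + 3 T$ ($S{\left(T \right)} = T + T^{2} + 2 T = T^{2} + 3 T$)
$S{\left(s \right)} - 27081 = - 252 \left(3 - 252\right) - 27081 = \left(-252\right) \left(-249\right) - 27081 = 62748 - 27081 = 35667$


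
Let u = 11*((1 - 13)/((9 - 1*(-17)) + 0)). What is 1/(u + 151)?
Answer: 13/1897 ≈ 0.0068529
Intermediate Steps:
u = -66/13 (u = 11*(-12/((9 + 17) + 0)) = 11*(-12/(26 + 0)) = 11*(-12/26) = 11*(-12*1/26) = 11*(-6/13) = -66/13 ≈ -5.0769)
1/(u + 151) = 1/(-66/13 + 151) = 1/(1897/13) = 13/1897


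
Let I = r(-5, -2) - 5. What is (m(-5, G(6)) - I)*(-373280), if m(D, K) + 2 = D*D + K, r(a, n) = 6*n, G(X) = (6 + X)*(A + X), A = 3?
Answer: -55245440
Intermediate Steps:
G(X) = (3 + X)*(6 + X) (G(X) = (6 + X)*(3 + X) = (3 + X)*(6 + X))
m(D, K) = -2 + K + D² (m(D, K) = -2 + (D*D + K) = -2 + (D² + K) = -2 + (K + D²) = -2 + K + D²)
I = -17 (I = 6*(-2) - 5 = -12 - 5 = -17)
(m(-5, G(6)) - I)*(-373280) = ((-2 + (18 + 6² + 9*6) + (-5)²) - 1*(-17))*(-373280) = ((-2 + (18 + 36 + 54) + 25) + 17)*(-373280) = ((-2 + 108 + 25) + 17)*(-373280) = (131 + 17)*(-373280) = 148*(-373280) = -55245440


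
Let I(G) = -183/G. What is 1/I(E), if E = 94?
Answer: -94/183 ≈ -0.51366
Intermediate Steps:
1/I(E) = 1/(-183/94) = -94/183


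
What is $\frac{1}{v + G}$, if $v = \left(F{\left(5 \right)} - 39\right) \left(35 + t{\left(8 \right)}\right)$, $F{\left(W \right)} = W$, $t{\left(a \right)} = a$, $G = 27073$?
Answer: $\frac{1}{25611} \approx 3.9046 \cdot 10^{-5}$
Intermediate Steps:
$v = -1462$ ($v = \left(5 - 39\right) \left(35 + 8\right) = \left(-34\right) 43 = -1462$)
$\frac{1}{v + G} = \frac{1}{-1462 + 27073} = \frac{1}{25611}$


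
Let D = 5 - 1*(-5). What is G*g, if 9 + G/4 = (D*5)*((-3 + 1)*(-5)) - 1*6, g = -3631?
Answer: -7044140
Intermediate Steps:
D = 10 (D = 5 + 5 = 10)
G = 1940 (G = -36 + 4*((10*5)*((-3 + 1)*(-5)) - 1*6) = -36 + 4*(50*(-2*(-5)) - 6) = -36 + 4*(50*10 - 6) = -36 + 4*(500 - 6) = -36 + 4*494 = -36 + 1976 = 1940)
G*g = 1940*(-3631) = -7044140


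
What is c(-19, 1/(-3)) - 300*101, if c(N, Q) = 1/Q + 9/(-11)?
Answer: -333342/11 ≈ -30304.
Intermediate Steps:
c(N, Q) = -9/11 + 1/Q (c(N, Q) = 1/Q + 9*(-1/11) = 1/Q - 9/11 = -9/11 + 1/Q)
c(-19, 1/(-3)) - 300*101 = (-9/11 + 1/(1/(-3))) - 300*101 = (-9/11 + 1/(-1/3)) - 30300 = (-9/11 - 3) - 30300 = -42/11 - 30300 = -333342/11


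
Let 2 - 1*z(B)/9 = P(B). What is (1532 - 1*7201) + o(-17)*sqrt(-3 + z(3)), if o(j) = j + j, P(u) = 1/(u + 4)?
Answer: -5669 - 136*sqrt(42)/7 ≈ -5794.9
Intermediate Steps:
P(u) = 1/(4 + u)
z(B) = 18 - 9/(4 + B)
o(j) = 2*j
(1532 - 1*7201) + o(-17)*sqrt(-3 + z(3)) = (1532 - 1*7201) + (2*(-17))*sqrt(-3 + 9*(7 + 2*3)/(4 + 3)) = (1532 - 7201) - 34*sqrt(-3 + 9*(7 + 6)/7) = -5669 - 34*sqrt(-3 + 9*(1/7)*13) = -5669 - 34*sqrt(-3 + 117/7) = -5669 - 136*sqrt(42)/7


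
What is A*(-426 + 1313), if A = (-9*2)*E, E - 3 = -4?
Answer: 15966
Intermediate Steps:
E = -1 (E = 3 - 4 = -1)
A = 18 (A = -9*2*(-1) = -18*(-1) = 18)
A*(-426 + 1313) = 18*(-426 + 1313) = 18*887 = 15966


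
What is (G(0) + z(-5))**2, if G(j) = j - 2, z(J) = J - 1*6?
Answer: 169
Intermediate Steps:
z(J) = -6 + J (z(J) = J - 6 = -6 + J)
G(j) = -2 + j
(G(0) + z(-5))**2 = ((-2 + 0) + (-6 - 5))**2 = (-2 - 11)**2 = (-13)**2 = 169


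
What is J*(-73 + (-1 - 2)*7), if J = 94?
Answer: -8836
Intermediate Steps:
J*(-73 + (-1 - 2)*7) = 94*(-73 + (-1 - 2)*7) = 94*(-73 - 3*7) = 94*(-73 - 21) = 94*(-94) = -8836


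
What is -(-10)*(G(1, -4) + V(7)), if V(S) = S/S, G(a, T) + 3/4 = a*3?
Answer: 65/2 ≈ 32.500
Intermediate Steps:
G(a, T) = -¾ + 3*a (G(a, T) = -¾ + a*3 = -¾ + 3*a)
V(S) = 1
-(-10)*(G(1, -4) + V(7)) = -(-10)*((-¾ + 3*1) + 1) = -(-10)*((-¾ + 3) + 1) = -(-10)*(9/4 + 1) = -(-10)*13/4 = -1*(-65/2) = 65/2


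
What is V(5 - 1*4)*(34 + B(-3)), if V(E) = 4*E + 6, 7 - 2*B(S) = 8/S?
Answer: 1165/3 ≈ 388.33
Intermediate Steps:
B(S) = 7/2 - 4/S
V(E) = 6 + 4*E
V(5 - 1*4)*(34 + B(-3)) = (6 + 4*(5 - 1*4))*(34 + (7/2 - 4/(-3))) = (6 + 4*(5 - 4))*(34 + (7/2 - 4*(-⅓))) = (6 + 4*1)*(34 + (7/2 + 4/3)) = (6 + 4)*(34 + 29/6) = 10*(233/6) = 1165/3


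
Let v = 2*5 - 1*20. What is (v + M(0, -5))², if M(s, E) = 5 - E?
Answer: 0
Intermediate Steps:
v = -10 (v = 10 - 20 = -10)
(v + M(0, -5))² = (-10 + (5 - 1*(-5)))² = (-10 + (5 + 5))² = (-10 + 10)² = 0² = 0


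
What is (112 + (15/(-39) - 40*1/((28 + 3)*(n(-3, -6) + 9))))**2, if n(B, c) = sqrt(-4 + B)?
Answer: (-74651367477*I + 18186223129*sqrt(7))/(162409*(-37*I + 9*sqrt(7))) ≈ 12429.0 + 8.6498*I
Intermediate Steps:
(112 + (15/(-39) - 40*1/((28 + 3)*(n(-3, -6) + 9))))**2 = (112 + (15/(-39) - 40*1/((28 + 3)*(sqrt(-4 - 3) + 9))))**2 = (112 + (15*(-1/39) - 40*1/(31*(sqrt(-7) + 9))))**2 = (112 + (-5/13 - 40*1/(31*(I*sqrt(7) + 9))))**2 = (112 + (-5/13 - 40*1/(31*(9 + I*sqrt(7)))))**2 = (112 + (-5/13 - 40/(279 + 31*I*sqrt(7))))**2 = (1451/13 - 40/(279 + 31*I*sqrt(7)))**2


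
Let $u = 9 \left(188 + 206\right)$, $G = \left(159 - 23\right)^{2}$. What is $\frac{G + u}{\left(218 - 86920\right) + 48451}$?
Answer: $- \frac{22042}{38251} \approx -0.57625$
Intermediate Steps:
$G = 18496$ ($G = 136^{2} = 18496$)
$u = 3546$ ($u = 9 \cdot 394 = 3546$)
$\frac{G + u}{\left(218 - 86920\right) + 48451} = \frac{18496 + 3546}{\left(218 - 86920\right) + 48451} = \frac{22042}{\left(218 - 86920\right) + 48451} = \frac{22042}{-86702 + 48451} = \frac{22042}{-38251} = 22042 \left(- \frac{1}{38251}\right) = - \frac{22042}{38251}$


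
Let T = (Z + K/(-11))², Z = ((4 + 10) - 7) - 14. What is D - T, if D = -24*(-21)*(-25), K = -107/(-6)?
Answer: -55209361/4356 ≈ -12674.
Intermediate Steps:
K = 107/6 (K = -107*(-⅙) = 107/6 ≈ 17.833)
D = -12600 (D = 504*(-25) = -12600)
Z = -7 (Z = (14 - 7) - 14 = 7 - 14 = -7)
T = 323761/4356 (T = (-7 + (107/6)/(-11))² = (-7 + (107/6)*(-1/11))² = (-7 - 107/66)² = (-569/66)² = 323761/4356 ≈ 74.325)
D - T = -12600 - 1*323761/4356 = -12600 - 323761/4356 = -55209361/4356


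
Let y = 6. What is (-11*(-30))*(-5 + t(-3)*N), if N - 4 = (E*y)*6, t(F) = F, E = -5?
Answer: 172590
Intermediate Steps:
N = -176 (N = 4 - 5*6*6 = 4 - 30*6 = 4 - 180 = -176)
(-11*(-30))*(-5 + t(-3)*N) = (-11*(-30))*(-5 - 3*(-176)) = 330*(-5 + 528) = 330*523 = 172590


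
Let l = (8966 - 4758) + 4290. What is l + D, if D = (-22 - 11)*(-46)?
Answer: 10016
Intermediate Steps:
D = 1518 (D = -33*(-46) = 1518)
l = 8498 (l = 4208 + 4290 = 8498)
l + D = 8498 + 1518 = 10016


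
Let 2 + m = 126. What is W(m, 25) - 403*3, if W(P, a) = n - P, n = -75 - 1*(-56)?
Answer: -1352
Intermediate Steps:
m = 124 (m = -2 + 126 = 124)
n = -19 (n = -75 + 56 = -19)
W(P, a) = -19 - P
W(m, 25) - 403*3 = (-19 - 1*124) - 403*3 = (-19 - 124) - 1*1209 = -143 - 1209 = -1352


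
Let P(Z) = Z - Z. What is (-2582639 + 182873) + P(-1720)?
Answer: -2399766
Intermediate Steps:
P(Z) = 0
(-2582639 + 182873) + P(-1720) = (-2582639 + 182873) + 0 = -2399766 + 0 = -2399766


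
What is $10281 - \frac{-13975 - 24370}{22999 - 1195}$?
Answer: $\frac{224205269}{21804} \approx 10283.0$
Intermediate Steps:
$10281 - \frac{-13975 - 24370}{22999 - 1195} = 10281 - - \frac{38345}{21804} = 10281 + \frac{38345}{21804} = \frac{224205269}{21804}$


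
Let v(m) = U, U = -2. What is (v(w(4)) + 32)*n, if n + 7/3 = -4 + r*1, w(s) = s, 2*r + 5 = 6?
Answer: -175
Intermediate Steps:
r = ½ (r = -5/2 + (½)*6 = -5/2 + 3 = ½ ≈ 0.50000)
v(m) = -2
n = -35/6 (n = -7/3 + (-4 + (½)*1) = -7/3 + (-4 + ½) = -7/3 - 7/2 = -35/6 ≈ -5.8333)
(v(w(4)) + 32)*n = (-2 + 32)*(-35/6) = 30*(-35/6) = -175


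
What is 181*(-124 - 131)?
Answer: -46155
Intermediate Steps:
181*(-124 - 131) = 181*(-255) = -46155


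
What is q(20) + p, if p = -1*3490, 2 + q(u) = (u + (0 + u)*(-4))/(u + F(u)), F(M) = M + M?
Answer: -3493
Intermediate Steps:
F(M) = 2*M
q(u) = -3 (q(u) = -2 + (u + (0 + u)*(-4))/(u + 2*u) = -2 + (u + u*(-4))/((3*u)) = -2 + (u - 4*u)*(1/(3*u)) = -2 + (-3*u)*(1/(3*u)) = -2 - 1 = -3)
p = -3490
q(20) + p = -3 - 3490 = -3493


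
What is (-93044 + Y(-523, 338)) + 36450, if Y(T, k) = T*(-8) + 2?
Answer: -52408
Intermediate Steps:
Y(T, k) = 2 - 8*T (Y(T, k) = -8*T + 2 = 2 - 8*T)
(-93044 + Y(-523, 338)) + 36450 = (-93044 + (2 - 8*(-523))) + 36450 = (-93044 + (2 + 4184)) + 36450 = (-93044 + 4186) + 36450 = -88858 + 36450 = -52408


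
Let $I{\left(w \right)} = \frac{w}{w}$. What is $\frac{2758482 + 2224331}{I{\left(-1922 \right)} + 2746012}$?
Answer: $\frac{4982813}{2746013} \approx 1.8146$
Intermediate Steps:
$I{\left(w \right)} = 1$
$\frac{2758482 + 2224331}{I{\left(-1922 \right)} + 2746012} = \frac{2758482 + 2224331}{1 + 2746012} = \frac{4982813}{2746013}$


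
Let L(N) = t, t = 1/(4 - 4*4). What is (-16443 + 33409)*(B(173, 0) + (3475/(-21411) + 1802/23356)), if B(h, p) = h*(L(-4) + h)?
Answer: 126901456602272401/250037658 ≈ 5.0753e+8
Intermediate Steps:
t = -1/12 (t = 1/(4 - 16) = 1/(-12) = -1/12 ≈ -0.083333)
L(N) = -1/12
B(h, p) = h*(-1/12 + h)
(-16443 + 33409)*(B(173, 0) + (3475/(-21411) + 1802/23356)) = (-16443 + 33409)*(173*(-1/12 + 173) + (3475/(-21411) + 1802/23356)) = 16966*(173*(2075/12) + (3475*(-1/21411) + 1802*(1/23356))) = 16966*(358975/12 + (-3475/21411 + 901/11678)) = 16966*(358975/12 - 21289739/250037658) = 16966*(14959502133947/500075316) = 126901456602272401/250037658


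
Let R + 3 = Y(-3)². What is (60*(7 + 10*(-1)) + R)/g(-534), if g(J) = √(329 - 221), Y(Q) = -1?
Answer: -91*√3/9 ≈ -17.513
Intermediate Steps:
R = -2 (R = -3 + (-1)² = -3 + 1 = -2)
g(J) = 6*√3 (g(J) = √108 = 6*√3)
(60*(7 + 10*(-1)) + R)/g(-534) = (60*(7 + 10*(-1)) - 2)/((6*√3)) = (60*(7 - 10) - 2)*(√3/18) = (60*(-3) - 2)*(√3/18) = (-180 - 2)*(√3/18) = -91*√3/9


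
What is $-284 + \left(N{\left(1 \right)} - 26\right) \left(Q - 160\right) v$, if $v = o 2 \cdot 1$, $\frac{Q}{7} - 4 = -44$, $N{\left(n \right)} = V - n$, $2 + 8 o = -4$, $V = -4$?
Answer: $-20744$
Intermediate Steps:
$o = - \frac{3}{4}$ ($o = - \frac{1}{4} + \frac{1}{8} \left(-4\right) = - \frac{1}{4} - \frac{1}{2} = - \frac{3}{4} \approx -0.75$)
$N{\left(n \right)} = -4 - n$
$Q = -280$ ($Q = 28 + 7 \left(-44\right) = 28 - 308 = -280$)
$v = - \frac{3}{2}$ ($v = \left(- \frac{3}{4}\right) 2 \cdot 1 = \left(- \frac{3}{2}\right) 1 = - \frac{3}{2} \approx -1.5$)
$-284 + \left(N{\left(1 \right)} - 26\right) \left(Q - 160\right) v = -284 + \left(\left(-4 - 1\right) - 26\right) \left(-280 - 160\right) \left(- \frac{3}{2}\right) = -284 + \left(\left(-4 - 1\right) - 26\right) \left(-440\right) \left(- \frac{3}{2}\right) = -284 + \left(-5 - 26\right) \left(-440\right) \left(- \frac{3}{2}\right) = -284 + \left(-31\right) \left(-440\right) \left(- \frac{3}{2}\right) = -284 + 13640 \left(- \frac{3}{2}\right) = -284 - 20460 = -20744$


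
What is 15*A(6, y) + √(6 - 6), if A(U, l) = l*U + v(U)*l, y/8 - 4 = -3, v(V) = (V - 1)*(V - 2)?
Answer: 3120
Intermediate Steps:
v(V) = (-1 + V)*(-2 + V)
y = 8 (y = 32 + 8*(-3) = 32 - 24 = 8)
A(U, l) = U*l + l*(2 + U² - 3*U) (A(U, l) = l*U + (2 + U² - 3*U)*l = U*l + l*(2 + U² - 3*U))
15*A(6, y) + √(6 - 6) = 15*(8*(2 + 6² - 2*6)) + √(6 - 6) = 15*(8*(2 + 36 - 12)) + √0 = 15*(8*26) + 0 = 15*208 + 0 = 3120 + 0 = 3120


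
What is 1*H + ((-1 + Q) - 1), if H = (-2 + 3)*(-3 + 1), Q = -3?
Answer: -7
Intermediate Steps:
H = -2 (H = 1*(-2) = -2)
1*H + ((-1 + Q) - 1) = 1*(-2) + ((-1 - 3) - 1) = -2 + (-4 - 1) = -2 - 5 = -7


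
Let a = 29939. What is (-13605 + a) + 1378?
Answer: 17712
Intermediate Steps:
(-13605 + a) + 1378 = (-13605 + 29939) + 1378 = 16334 + 1378 = 17712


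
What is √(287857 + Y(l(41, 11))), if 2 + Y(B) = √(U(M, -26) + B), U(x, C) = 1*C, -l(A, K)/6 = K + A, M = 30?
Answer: √(287855 + 13*I*√2) ≈ 536.52 + 0.017*I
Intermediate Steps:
l(A, K) = -6*A - 6*K (l(A, K) = -6*(K + A) = -6*(A + K) = -6*A - 6*K)
U(x, C) = C
Y(B) = -2 + √(-26 + B)
√(287857 + Y(l(41, 11))) = √(287857 + (-2 + √(-26 + (-6*41 - 6*11)))) = √(287857 + (-2 + √(-26 + (-246 - 66)))) = √(287857 + (-2 + √(-26 - 312))) = √(287857 + (-2 + √(-338))) = √(287857 + (-2 + 13*I*√2)) = √(287855 + 13*I*√2)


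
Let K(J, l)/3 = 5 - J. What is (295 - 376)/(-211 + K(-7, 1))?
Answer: 81/175 ≈ 0.46286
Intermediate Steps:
K(J, l) = 15 - 3*J (K(J, l) = 3*(5 - J) = 15 - 3*J)
(295 - 376)/(-211 + K(-7, 1)) = (295 - 376)/(-211 + (15 - 3*(-7))) = -81/(-211 + (15 + 21)) = -81/(-211 + 36) = -81/(-175) = -81*(-1/175) = 81/175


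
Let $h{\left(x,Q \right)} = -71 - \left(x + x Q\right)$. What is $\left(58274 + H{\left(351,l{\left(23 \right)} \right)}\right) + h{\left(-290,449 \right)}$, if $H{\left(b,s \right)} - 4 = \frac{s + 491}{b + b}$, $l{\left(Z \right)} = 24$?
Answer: $\frac{132472829}{702} \approx 1.8871 \cdot 10^{5}$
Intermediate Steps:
$h{\left(x,Q \right)} = -71 - x - Q x$ ($h{\left(x,Q \right)} = -71 - \left(x + Q x\right) = -71 - x - Q x$)
$H{\left(b,s \right)} = 4 + \frac{491 + s}{2 b}$ ($H{\left(b,s \right)} = 4 + \frac{s + 491}{b + b} = 4 + \frac{491 + s}{2 b}$)
$\left(58274 + H{\left(351,l{\left(23 \right)} \right)}\right) + h{\left(-290,449 \right)} = \left(58274 + \frac{491 + 24 + 8 \cdot 351}{2 \cdot 351}\right) - \left(-219 - 130210\right) = \left(58274 + \frac{1}{2} \cdot \frac{1}{351} \left(491 + 24 + 2808\right)\right) + \left(-71 + 290 + 130210\right) = \left(58274 + \frac{1}{2} \cdot \frac{1}{351} \cdot 3323\right) + 130429 = \left(58274 + \frac{3323}{702}\right) + 130429 = \frac{40911671}{702} + 130429 = \frac{132472829}{702}$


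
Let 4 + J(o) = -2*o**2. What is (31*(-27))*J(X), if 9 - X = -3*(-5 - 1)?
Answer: 138942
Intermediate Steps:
X = -9 (X = 9 - (-3)*(-5 - 1) = 9 - (-3)*(-6) = 9 - 1*18 = 9 - 18 = -9)
J(o) = -4 - 2*o**2
(31*(-27))*J(X) = (31*(-27))*(-4 - 2*(-9)**2) = -837*(-4 - 2*81) = -837*(-4 - 162) = -837*(-166) = 138942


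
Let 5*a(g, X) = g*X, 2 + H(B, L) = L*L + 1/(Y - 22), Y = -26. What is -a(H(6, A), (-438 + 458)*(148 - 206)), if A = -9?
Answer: 109939/6 ≈ 18323.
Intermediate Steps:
H(B, L) = -97/48 + L² (H(B, L) = -2 + (L*L + 1/(-26 - 22)) = -2 + (L² + 1/(-48)) = -2 + (L² - 1/48) = -2 + (-1/48 + L²) = -97/48 + L²)
a(g, X) = X*g/5 (a(g, X) = (g*X)/5 = (X*g)/5 = X*g/5)
-a(H(6, A), (-438 + 458)*(148 - 206)) = -(-438 + 458)*(148 - 206)*(-97/48 + (-9)²)/5 = -20*(-58)*(-97/48 + 81)/5 = -(-1160)*3791/(5*48) = -1*(-109939/6) = 109939/6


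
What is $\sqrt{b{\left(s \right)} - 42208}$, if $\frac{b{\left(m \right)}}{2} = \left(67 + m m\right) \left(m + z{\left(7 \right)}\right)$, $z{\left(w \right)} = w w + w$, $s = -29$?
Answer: $2 \sqrt{1706} \approx 82.608$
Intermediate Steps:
$z{\left(w \right)} = w + w^{2}$ ($z{\left(w \right)} = w^{2} + w = w + w^{2}$)
$b{\left(m \right)} = 2 \left(56 + m\right) \left(67 + m^{2}\right)$ ($b{\left(m \right)} = 2 \left(67 + m m\right) \left(m + 7 \left(1 + 7\right)\right) = 2 \left(67 + m^{2}\right) \left(m + 7 \cdot 8\right) = 2 \left(67 + m^{2}\right) \left(m + 56\right) = 2 \left(67 + m^{2}\right) \left(56 + m\right) = 2 \left(56 + m\right) \left(67 + m^{2}\right)$)
$\sqrt{b{\left(s \right)} - 42208} = \sqrt{\left(7504 + 2 \left(-29\right)^{3} + 112 \left(-29\right)^{2} + 134 \left(-29\right)\right) - 42208} = \sqrt{\left(7504 + 2 \left(-24389\right) + 112 \cdot 841 - 3886\right) - 42208} = \sqrt{\left(7504 - 48778 + 94192 - 3886\right) - 42208} = \sqrt{49032 - 42208} = \sqrt{6824} = 2 \sqrt{1706}$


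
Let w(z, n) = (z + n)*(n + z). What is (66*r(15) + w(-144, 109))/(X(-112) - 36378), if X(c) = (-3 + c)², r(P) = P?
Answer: -2215/23153 ≈ -0.095668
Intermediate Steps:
w(z, n) = (n + z)² (w(z, n) = (n + z)*(n + z) = (n + z)²)
(66*r(15) + w(-144, 109))/(X(-112) - 36378) = (66*15 + (109 - 144)²)/((-3 - 112)² - 36378) = (990 + (-35)²)/((-115)² - 36378) = (990 + 1225)/(13225 - 36378) = 2215/(-23153) = 2215*(-1/23153) = -2215/23153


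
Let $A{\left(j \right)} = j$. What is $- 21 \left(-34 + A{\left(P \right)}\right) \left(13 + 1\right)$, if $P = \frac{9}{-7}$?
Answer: $10374$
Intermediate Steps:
$P = - \frac{9}{7}$ ($P = 9 \left(- \frac{1}{7}\right) = - \frac{9}{7} \approx -1.2857$)
$- 21 \left(-34 + A{\left(P \right)}\right) \left(13 + 1\right) = - 21 \left(-34 - \frac{9}{7}\right) \left(13 + 1\right) = - 21 \left(\left(- \frac{247}{7}\right) 14\right) = \left(-21\right) \left(-494\right) = 10374$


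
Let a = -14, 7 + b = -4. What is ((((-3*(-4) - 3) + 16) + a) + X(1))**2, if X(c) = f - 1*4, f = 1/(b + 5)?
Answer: 1681/36 ≈ 46.694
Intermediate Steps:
b = -11 (b = -7 - 4 = -11)
f = -1/6 (f = 1/(-11 + 5) = 1/(-6) = -1/6 ≈ -0.16667)
X(c) = -25/6 (X(c) = -1/6 - 1*4 = -1/6 - 4 = -25/6)
((((-3*(-4) - 3) + 16) + a) + X(1))**2 = ((((-3*(-4) - 3) + 16) - 14) - 25/6)**2 = ((((12 - 3) + 16) - 14) - 25/6)**2 = (((9 + 16) - 14) - 25/6)**2 = ((25 - 14) - 25/6)**2 = (11 - 25/6)**2 = (41/6)**2 = 1681/36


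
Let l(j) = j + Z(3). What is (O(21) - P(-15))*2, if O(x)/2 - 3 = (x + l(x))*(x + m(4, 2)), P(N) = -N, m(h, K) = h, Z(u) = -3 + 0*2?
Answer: 3882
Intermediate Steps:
Z(u) = -3 (Z(u) = -3 + 0 = -3)
l(j) = -3 + j (l(j) = j - 3 = -3 + j)
O(x) = 6 + 2*(-3 + 2*x)*(4 + x) (O(x) = 6 + 2*((x + (-3 + x))*(x + 4)) = 6 + 2*((-3 + 2*x)*(4 + x)) = 6 + 2*(-3 + 2*x)*(4 + x))
(O(21) - P(-15))*2 = ((-18 + 4*21² + 10*21) - (-1)*(-15))*2 = ((-18 + 4*441 + 210) - 1*15)*2 = ((-18 + 1764 + 210) - 15)*2 = (1956 - 15)*2 = 1941*2 = 3882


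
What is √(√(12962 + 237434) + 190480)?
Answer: √(190480 + 2*√62599) ≈ 437.01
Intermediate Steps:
√(√(12962 + 237434) + 190480) = √(√250396 + 190480) = √(2*√62599 + 190480) = √(190480 + 2*√62599)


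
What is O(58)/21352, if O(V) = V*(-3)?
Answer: -87/10676 ≈ -0.0081491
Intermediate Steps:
O(V) = -3*V
O(58)/21352 = -3*58/21352 = -174*1/21352 = -87/10676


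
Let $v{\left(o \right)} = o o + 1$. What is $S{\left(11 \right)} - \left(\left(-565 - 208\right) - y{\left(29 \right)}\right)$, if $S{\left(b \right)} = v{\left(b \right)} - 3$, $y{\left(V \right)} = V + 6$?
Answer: $927$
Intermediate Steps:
$y{\left(V \right)} = 6 + V$
$v{\left(o \right)} = 1 + o^{2}$ ($v{\left(o \right)} = o^{2} + 1 = 1 + o^{2}$)
$S{\left(b \right)} = -2 + b^{2}$ ($S{\left(b \right)} = \left(1 + b^{2}\right) - 3 = -2 + b^{2}$)
$S{\left(11 \right)} - \left(\left(-565 - 208\right) - y{\left(29 \right)}\right) = \left(-2 + 11^{2}\right) - \left(\left(-565 - 208\right) - \left(6 + 29\right)\right) = \left(-2 + 121\right) - \left(-773 - 35\right) = 119 - \left(-773 - 35\right) = 119 - -808 = 119 + 808 = 927$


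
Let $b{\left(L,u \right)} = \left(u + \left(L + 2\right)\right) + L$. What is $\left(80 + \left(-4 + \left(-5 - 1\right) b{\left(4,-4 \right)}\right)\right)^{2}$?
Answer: $1600$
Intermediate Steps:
$b{\left(L,u \right)} = 2 + u + 2 L$ ($b{\left(L,u \right)} = \left(u + \left(2 + L\right)\right) + L = \left(2 + L + u\right) + L = 2 + u + 2 L$)
$\left(80 + \left(-4 + \left(-5 - 1\right) b{\left(4,-4 \right)}\right)\right)^{2} = \left(80 + \left(-4 + \left(-5 - 1\right) \left(2 - 4 + 2 \cdot 4\right)\right)\right)^{2} = \left(80 - \left(4 + 6 \left(2 - 4 + 8\right)\right)\right)^{2} = \left(80 - 40\right)^{2} = 40^{2} = 1600$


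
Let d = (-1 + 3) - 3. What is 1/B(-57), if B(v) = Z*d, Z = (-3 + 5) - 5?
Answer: ⅓ ≈ 0.33333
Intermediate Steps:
Z = -3 (Z = 2 - 5 = -3)
d = -1 (d = 2 - 3 = -1)
B(v) = 3 (B(v) = -3*(-1) = 3)
1/B(-57) = 1/3 = ⅓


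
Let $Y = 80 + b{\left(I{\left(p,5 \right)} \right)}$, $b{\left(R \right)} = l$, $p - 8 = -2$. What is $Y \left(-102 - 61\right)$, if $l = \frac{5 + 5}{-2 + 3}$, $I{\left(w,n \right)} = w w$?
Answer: $-14670$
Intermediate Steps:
$p = 6$ ($p = 8 - 2 = 6$)
$I{\left(w,n \right)} = w^{2}$
$l = 10$ ($l = \frac{10}{1} = 10 \cdot 1 = 10$)
$b{\left(R \right)} = 10$
$Y = 90$ ($Y = 80 + 10 = 90$)
$Y \left(-102 - 61\right) = 90 \left(-102 - 61\right) = 90 \left(-163\right) = -14670$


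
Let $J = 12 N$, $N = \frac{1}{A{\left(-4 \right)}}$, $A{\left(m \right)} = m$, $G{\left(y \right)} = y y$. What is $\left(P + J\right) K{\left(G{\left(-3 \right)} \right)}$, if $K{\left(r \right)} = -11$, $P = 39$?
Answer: $-396$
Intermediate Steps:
$G{\left(y \right)} = y^{2}$
$N = - \frac{1}{4}$ ($N = \frac{1}{-4} = - \frac{1}{4} \approx -0.25$)
$J = -3$ ($J = 12 \left(- \frac{1}{4}\right) = -3$)
$\left(P + J\right) K{\left(G{\left(-3 \right)} \right)} = \left(39 - 3\right) \left(-11\right) = 36 \left(-11\right) = -396$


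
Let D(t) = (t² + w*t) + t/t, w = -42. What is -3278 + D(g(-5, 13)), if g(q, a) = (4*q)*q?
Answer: 2523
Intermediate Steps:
g(q, a) = 4*q²
D(t) = 1 + t² - 42*t (D(t) = (t² - 42*t) + t/t = (t² - 42*t) + 1 = 1 + t² - 42*t)
-3278 + D(g(-5, 13)) = -3278 + (1 + (4*(-5)²)² - 168*(-5)²) = -3278 + (1 + (4*25)² - 168*25) = -3278 + (1 + 100² - 42*100) = -3278 + (1 + 10000 - 4200) = -3278 + 5801 = 2523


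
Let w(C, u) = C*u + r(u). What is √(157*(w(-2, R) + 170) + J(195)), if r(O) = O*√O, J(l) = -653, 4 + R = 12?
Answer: √(23525 + 2512*√2) ≈ 164.55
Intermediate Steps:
R = 8 (R = -4 + 12 = 8)
r(O) = O^(3/2)
w(C, u) = u^(3/2) + C*u (w(C, u) = C*u + u^(3/2) = u^(3/2) + C*u)
√(157*(w(-2, R) + 170) + J(195)) = √(157*((8^(3/2) - 2*8) + 170) - 653) = √(157*((16*√2 - 16) + 170) - 653) = √(157*((-16 + 16*√2) + 170) - 653) = √(157*(154 + 16*√2) - 653) = √((24178 + 2512*√2) - 653) = √(23525 + 2512*√2)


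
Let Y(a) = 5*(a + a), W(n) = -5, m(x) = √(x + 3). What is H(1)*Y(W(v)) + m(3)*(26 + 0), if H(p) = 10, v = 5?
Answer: -500 + 26*√6 ≈ -436.31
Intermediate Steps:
m(x) = √(3 + x)
Y(a) = 10*a (Y(a) = 5*(2*a) = 10*a)
H(1)*Y(W(v)) + m(3)*(26 + 0) = 10*(10*(-5)) + √(3 + 3)*(26 + 0) = 10*(-50) + √6*26 = -500 + 26*√6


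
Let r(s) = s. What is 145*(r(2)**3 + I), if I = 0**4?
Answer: 1160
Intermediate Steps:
I = 0
145*(r(2)**3 + I) = 145*(2**3 + 0) = 145*(8 + 0) = 145*8 = 1160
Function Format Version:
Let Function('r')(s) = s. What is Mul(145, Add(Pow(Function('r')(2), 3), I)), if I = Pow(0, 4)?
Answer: 1160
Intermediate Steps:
I = 0
Mul(145, Add(Pow(Function('r')(2), 3), I)) = Mul(145, Add(Pow(2, 3), 0)) = Mul(145, Add(8, 0)) = Mul(145, 8) = 1160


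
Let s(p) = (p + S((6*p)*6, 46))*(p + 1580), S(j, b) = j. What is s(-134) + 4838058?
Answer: -2331210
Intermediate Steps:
s(p) = 37*p*(1580 + p) (s(p) = (p + (6*p)*6)*(p + 1580) = (p + 36*p)*(1580 + p) = (37*p)*(1580 + p) = 37*p*(1580 + p))
s(-134) + 4838058 = 37*(-134)*(1580 - 134) + 4838058 = 37*(-134)*1446 + 4838058 = -7169268 + 4838058 = -2331210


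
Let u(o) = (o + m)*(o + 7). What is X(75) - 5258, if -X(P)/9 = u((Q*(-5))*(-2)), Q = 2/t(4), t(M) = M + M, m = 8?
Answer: -24623/4 ≈ -6155.8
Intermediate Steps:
t(M) = 2*M
Q = 1/4 (Q = 2/((2*4)) = 2/8 = 2*(1/8) = 1/4 ≈ 0.25000)
u(o) = (7 + o)*(8 + o) (u(o) = (o + 8)*(o + 7) = (8 + o)*(7 + o) = (7 + o)*(8 + o))
X(P) = -3591/4 (X(P) = -9*(56 + (((1/4)*(-5))*(-2))**2 + 15*(((1/4)*(-5))*(-2))) = -9*(56 + (-5/4*(-2))**2 + 15*(-5/4*(-2))) = -9*(56 + (5/2)**2 + 15*(5/2)) = -9*(56 + 25/4 + 75/2) = -9*399/4 = -3591/4)
X(75) - 5258 = -3591/4 - 5258 = -24623/4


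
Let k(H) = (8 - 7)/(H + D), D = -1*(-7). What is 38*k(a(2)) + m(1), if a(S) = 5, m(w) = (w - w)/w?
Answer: 19/6 ≈ 3.1667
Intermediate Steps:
m(w) = 0 (m(w) = 0/w = 0)
D = 7
k(H) = 1/(7 + H) (k(H) = (8 - 7)/(H + 7) = 1/(7 + H))
38*k(a(2)) + m(1) = 38/(7 + 5) + 0 = 38/12 + 0 = 38*(1/12) + 0 = 19/6 + 0 = 19/6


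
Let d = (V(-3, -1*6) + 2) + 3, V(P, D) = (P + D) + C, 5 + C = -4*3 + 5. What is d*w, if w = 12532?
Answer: -200512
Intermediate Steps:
C = -12 (C = -5 + (-4*3 + 5) = -5 + (-12 + 5) = -5 - 7 = -12)
V(P, D) = -12 + D + P (V(P, D) = (P + D) - 12 = (D + P) - 12 = -12 + D + P)
d = -16 (d = ((-12 - 1*6 - 3) + 2) + 3 = ((-12 - 6 - 3) + 2) + 3 = (-21 + 2) + 3 = -19 + 3 = -16)
d*w = -16*12532 = -200512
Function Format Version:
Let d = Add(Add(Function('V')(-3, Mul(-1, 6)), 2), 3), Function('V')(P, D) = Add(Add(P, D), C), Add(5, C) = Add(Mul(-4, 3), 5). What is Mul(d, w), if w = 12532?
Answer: -200512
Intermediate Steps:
C = -12 (C = Add(-5, Add(Mul(-4, 3), 5)) = Add(-5, Add(-12, 5)) = Add(-5, -7) = -12)
Function('V')(P, D) = Add(-12, D, P) (Function('V')(P, D) = Add(Add(P, D), -12) = Add(Add(D, P), -12) = Add(-12, D, P))
d = -16 (d = Add(Add(Add(-12, Mul(-1, 6), -3), 2), 3) = Add(Add(Add(-12, -6, -3), 2), 3) = Add(Add(-21, 2), 3) = Add(-19, 3) = -16)
Mul(d, w) = Mul(-16, 12532) = -200512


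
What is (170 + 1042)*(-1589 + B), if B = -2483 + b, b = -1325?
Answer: -6541164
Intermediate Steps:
B = -3808 (B = -2483 - 1325 = -3808)
(170 + 1042)*(-1589 + B) = (170 + 1042)*(-1589 - 3808) = 1212*(-5397) = -6541164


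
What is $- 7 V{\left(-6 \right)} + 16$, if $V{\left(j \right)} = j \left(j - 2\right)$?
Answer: $-320$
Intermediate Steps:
$V{\left(j \right)} = j \left(-2 + j\right)$
$- 7 V{\left(-6 \right)} + 16 = - 7 \left(- 6 \left(-2 - 6\right)\right) + 16 = - 7 \left(\left(-6\right) \left(-8\right)\right) + 16 = \left(-7\right) 48 + 16 = -336 + 16 = -320$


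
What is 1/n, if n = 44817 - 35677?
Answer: 1/9140 ≈ 0.00010941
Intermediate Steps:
n = 9140
1/n = 1/9140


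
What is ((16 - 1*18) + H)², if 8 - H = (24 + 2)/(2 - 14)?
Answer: 2401/36 ≈ 66.694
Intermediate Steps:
H = 61/6 (H = 8 - (24 + 2)/(2 - 14) = 8 - 26/(-12) = 8 - 26*(-1)/12 = 8 - 1*(-13/6) = 8 + 13/6 = 61/6 ≈ 10.167)
((16 - 1*18) + H)² = ((16 - 1*18) + 61/6)² = ((16 - 18) + 61/6)² = (-2 + 61/6)² = (49/6)² = 2401/36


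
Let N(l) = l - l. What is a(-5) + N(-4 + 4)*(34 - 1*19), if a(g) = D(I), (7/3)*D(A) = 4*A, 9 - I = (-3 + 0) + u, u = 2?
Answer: 120/7 ≈ 17.143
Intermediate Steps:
I = 10 (I = 9 - ((-3 + 0) + 2) = 9 - (-3 + 2) = 9 - 1*(-1) = 9 + 1 = 10)
D(A) = 12*A/7 (D(A) = 3*(4*A)/7 = 12*A/7)
a(g) = 120/7 (a(g) = (12/7)*10 = 120/7)
N(l) = 0
a(-5) + N(-4 + 4)*(34 - 1*19) = 120/7 + 0*(34 - 1*19) = 120/7 + 0*(34 - 19) = 120/7 + 0*15 = 120/7 + 0 = 120/7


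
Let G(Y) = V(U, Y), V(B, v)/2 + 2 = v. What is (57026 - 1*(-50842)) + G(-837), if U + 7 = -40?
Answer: 106190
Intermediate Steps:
U = -47 (U = -7 - 40 = -47)
V(B, v) = -4 + 2*v
G(Y) = -4 + 2*Y
(57026 - 1*(-50842)) + G(-837) = (57026 - 1*(-50842)) + (-4 + 2*(-837)) = (57026 + 50842) + (-4 - 1674) = 107868 - 1678 = 106190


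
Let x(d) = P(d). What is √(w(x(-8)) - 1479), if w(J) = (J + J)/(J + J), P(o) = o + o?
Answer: I*√1478 ≈ 38.445*I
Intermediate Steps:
P(o) = 2*o
x(d) = 2*d
w(J) = 1 (w(J) = (2*J)/((2*J)) = (2*J)*(1/(2*J)) = 1)
√(w(x(-8)) - 1479) = √(1 - 1479) = √(-1478) = I*√1478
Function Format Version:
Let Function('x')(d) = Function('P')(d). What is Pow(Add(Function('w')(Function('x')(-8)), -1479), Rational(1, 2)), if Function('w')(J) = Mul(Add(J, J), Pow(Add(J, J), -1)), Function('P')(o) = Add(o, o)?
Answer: Mul(I, Pow(1478, Rational(1, 2))) ≈ Mul(38.445, I)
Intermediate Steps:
Function('P')(o) = Mul(2, o)
Function('x')(d) = Mul(2, d)
Function('w')(J) = 1 (Function('w')(J) = Mul(Mul(2, J), Pow(Mul(2, J), -1)) = Mul(Mul(2, J), Mul(Rational(1, 2), Pow(J, -1))) = 1)
Pow(Add(Function('w')(Function('x')(-8)), -1479), Rational(1, 2)) = Pow(Add(1, -1479), Rational(1, 2)) = Pow(-1478, Rational(1, 2)) = Mul(I, Pow(1478, Rational(1, 2)))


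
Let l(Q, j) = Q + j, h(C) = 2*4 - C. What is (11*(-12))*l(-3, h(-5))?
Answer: -1320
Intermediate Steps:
h(C) = 8 - C
(11*(-12))*l(-3, h(-5)) = (11*(-12))*(-3 + (8 - 1*(-5))) = -132*(-3 + (8 + 5)) = -132*(-3 + 13) = -132*10 = -1320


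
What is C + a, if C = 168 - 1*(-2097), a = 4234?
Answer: 6499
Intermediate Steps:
C = 2265 (C = 168 + 2097 = 2265)
C + a = 2265 + 4234 = 6499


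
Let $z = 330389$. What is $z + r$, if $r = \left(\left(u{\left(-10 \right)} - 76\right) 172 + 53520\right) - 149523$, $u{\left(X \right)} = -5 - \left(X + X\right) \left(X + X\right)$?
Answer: $151654$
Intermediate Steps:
$u{\left(X \right)} = -5 - 4 X^{2}$ ($u{\left(X \right)} = -5 - 2 X 2 X = -5 - 4 X^{2}$)
$r = -178735$ ($r = \left(\left(\left(-5 - 4 \left(-10\right)^{2}\right) - 76\right) 172 + 53520\right) - 149523 = \left(\left(\left(-5 - 400\right) - 76\right) 172 + 53520\right) - 149523 = \left(\left(-405 - 76\right) 172 + 53520\right) - 149523 = \left(\left(-481\right) 172 + 53520\right) - 149523 = \left(-82732 + 53520\right) - 149523 = -29212 - 149523 = -178735$)
$z + r = 330389 - 178735 = 151654$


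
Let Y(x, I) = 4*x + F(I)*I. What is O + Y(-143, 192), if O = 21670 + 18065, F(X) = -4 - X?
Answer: 1531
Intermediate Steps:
Y(x, I) = 4*x + I*(-4 - I) (Y(x, I) = 4*x + (-4 - I)*I = 4*x + I*(-4 - I))
O = 39735
O + Y(-143, 192) = 39735 + (4*(-143) - 1*192*(4 + 192)) = 39735 + (-572 - 1*192*196) = 39735 + (-572 - 37632) = 39735 - 38204 = 1531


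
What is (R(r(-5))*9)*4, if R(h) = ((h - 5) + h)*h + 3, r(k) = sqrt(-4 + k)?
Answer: -540 - 540*I ≈ -540.0 - 540.0*I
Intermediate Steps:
R(h) = 3 + h*(-5 + 2*h) (R(h) = ((-5 + h) + h)*h + 3 = (-5 + 2*h)*h + 3 = h*(-5 + 2*h) + 3 = 3 + h*(-5 + 2*h))
(R(r(-5))*9)*4 = ((3 - 5*sqrt(-4 - 5) + 2*(sqrt(-4 - 5))**2)*9)*4 = ((3 - 15*I + 2*(sqrt(-9))**2)*9)*4 = ((3 - 15*I + 2*(3*I)**2)*9)*4 = ((3 - 15*I + 2*(-9))*9)*4 = ((3 - 15*I - 18)*9)*4 = ((-15 - 15*I)*9)*4 = (-135 - 135*I)*4 = -540 - 540*I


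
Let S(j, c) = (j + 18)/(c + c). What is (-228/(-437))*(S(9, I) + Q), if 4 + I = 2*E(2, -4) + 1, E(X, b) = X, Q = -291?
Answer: -3330/23 ≈ -144.78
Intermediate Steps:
I = 1 (I = -4 + (2*2 + 1) = -4 + (4 + 1) = -4 + 5 = 1)
S(j, c) = (18 + j)/(2*c) (S(j, c) = (18 + j)/((2*c)) = (18 + j)*(1/(2*c)) = (18 + j)/(2*c))
(-228/(-437))*(S(9, I) + Q) = (-228/(-437))*((½)*(18 + 9)/1 - 291) = (-228*(-1/437))*((½)*1*27 - 291) = 12*(27/2 - 291)/23 = (12/23)*(-555/2) = -3330/23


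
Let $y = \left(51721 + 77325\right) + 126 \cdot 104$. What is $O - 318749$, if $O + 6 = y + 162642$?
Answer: $-13963$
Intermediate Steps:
$y = 142150$ ($y = 129046 + 13104 = 142150$)
$O = 304786$ ($O = -6 + \left(142150 + 162642\right) = -6 + 304792 = 304786$)
$O - 318749 = 304786 - 318749 = -13963$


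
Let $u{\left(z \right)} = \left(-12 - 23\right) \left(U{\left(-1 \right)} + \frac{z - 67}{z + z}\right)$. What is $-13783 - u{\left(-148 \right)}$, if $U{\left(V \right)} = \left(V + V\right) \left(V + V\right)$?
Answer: $- \frac{4030803}{296} \approx -13618.0$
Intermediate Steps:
$U{\left(V \right)} = 4 V^{2}$ ($U{\left(V \right)} = 2 V 2 V = 4 V^{2}$)
$u{\left(z \right)} = -140 - \frac{35 \left(-67 + z\right)}{2 z}$ ($u{\left(z \right)} = \left(-12 - 23\right) \left(4 \left(-1\right)^{2} + \frac{z - 67}{z + z}\right) = - 35 \left(4 \cdot 1 + \frac{-67 + z}{2 z}\right) = - 35 \left(4 + \left(-67 + z\right) \frac{1}{2 z}\right) = - 35 \left(4 + \frac{-67 + z}{2 z}\right) = -140 - \frac{35 \left(-67 + z\right)}{2 z}$)
$-13783 - u{\left(-148 \right)} = -13783 - \frac{35 \left(67 - -1332\right)}{2 \left(-148\right)} = -13783 - \frac{35}{2} \left(- \frac{1}{148}\right) \left(67 + 1332\right) = -13783 - \frac{35}{2} \left(- \frac{1}{148}\right) 1399 = -13783 - - \frac{48965}{296} = -13783 + \frac{48965}{296} = - \frac{4030803}{296}$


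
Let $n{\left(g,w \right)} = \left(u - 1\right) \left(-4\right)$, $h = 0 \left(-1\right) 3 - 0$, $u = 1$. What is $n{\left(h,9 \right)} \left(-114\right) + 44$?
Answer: $44$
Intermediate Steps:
$h = 0$ ($h = 0 \cdot 3 + 0 = 0 + 0 = 0$)
$n{\left(g,w \right)} = 0$ ($n{\left(g,w \right)} = \left(1 - 1\right) \left(-4\right) = 0 \left(-4\right) = 0$)
$n{\left(h,9 \right)} \left(-114\right) + 44 = 0 \left(-114\right) + 44 = 0 + 44 = 44$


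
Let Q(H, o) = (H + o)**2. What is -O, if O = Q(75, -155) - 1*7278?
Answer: 878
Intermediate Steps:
O = -878 (O = (75 - 155)**2 - 1*7278 = (-80)**2 - 7278 = 6400 - 7278 = -878)
-O = -1*(-878) = 878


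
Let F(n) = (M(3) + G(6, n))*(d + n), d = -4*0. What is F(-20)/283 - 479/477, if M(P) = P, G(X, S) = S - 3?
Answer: 55243/134991 ≈ 0.40923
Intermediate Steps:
G(X, S) = -3 + S
d = 0
F(n) = n**2 (F(n) = (3 + (-3 + n))*(0 + n) = n*n = n**2)
F(-20)/283 - 479/477 = (-20)**2/283 - 479/477 = 400*(1/283) - 479*1/477 = 400/283 - 479/477 = 55243/134991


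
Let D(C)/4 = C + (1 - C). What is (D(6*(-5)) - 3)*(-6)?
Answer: -6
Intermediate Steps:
D(C) = 4 (D(C) = 4*(C + (1 - C)) = 4*1 = 4)
(D(6*(-5)) - 3)*(-6) = (4 - 3)*(-6) = 1*(-6) = -6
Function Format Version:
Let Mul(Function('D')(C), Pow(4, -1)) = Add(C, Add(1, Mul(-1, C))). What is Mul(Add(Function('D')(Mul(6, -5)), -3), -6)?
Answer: -6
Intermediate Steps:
Function('D')(C) = 4 (Function('D')(C) = Mul(4, Add(C, Add(1, Mul(-1, C)))) = Mul(4, 1) = 4)
Mul(Add(Function('D')(Mul(6, -5)), -3), -6) = Mul(Add(4, -3), -6) = Mul(1, -6) = -6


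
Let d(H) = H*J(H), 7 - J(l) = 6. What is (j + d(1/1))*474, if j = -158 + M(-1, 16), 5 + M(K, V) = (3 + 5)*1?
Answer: -72996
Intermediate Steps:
J(l) = 1 (J(l) = 7 - 1*6 = 7 - 6 = 1)
M(K, V) = 3 (M(K, V) = -5 + (3 + 5)*1 = -5 + 8*1 = -5 + 8 = 3)
j = -155 (j = -158 + 3 = -155)
d(H) = H (d(H) = H*1 = H)
(j + d(1/1))*474 = (-155 + 1/1)*474 = (-155 + 1)*474 = -154*474 = -72996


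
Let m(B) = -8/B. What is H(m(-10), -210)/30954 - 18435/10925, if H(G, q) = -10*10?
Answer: -57172949/33817245 ≈ -1.6906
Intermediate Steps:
H(G, q) = -100
H(m(-10), -210)/30954 - 18435/10925 = -100/30954 - 18435/10925 = -100*1/30954 - 18435*1/10925 = -50/15477 - 3687/2185 = -57172949/33817245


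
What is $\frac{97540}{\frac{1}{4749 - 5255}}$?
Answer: $-49355240$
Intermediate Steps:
$\frac{97540}{\frac{1}{4749 - 5255}} = \frac{97540}{\frac{1}{-506}} = \frac{97540}{- \frac{1}{506}} = 97540 \left(-506\right) = -49355240$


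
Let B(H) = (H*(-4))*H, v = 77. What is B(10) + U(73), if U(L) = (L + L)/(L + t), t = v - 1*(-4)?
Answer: -30727/77 ≈ -399.05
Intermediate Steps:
t = 81 (t = 77 - 1*(-4) = 77 + 4 = 81)
B(H) = -4*H² (B(H) = (-4*H)*H = -4*H²)
U(L) = 2*L/(81 + L) (U(L) = (L + L)/(L + 81) = (2*L)/(81 + L) = 2*L/(81 + L))
B(10) + U(73) = -4*10² + 2*73/(81 + 73) = -4*100 + 2*73/154 = -400 + 2*73*(1/154) = -400 + 73/77 = -30727/77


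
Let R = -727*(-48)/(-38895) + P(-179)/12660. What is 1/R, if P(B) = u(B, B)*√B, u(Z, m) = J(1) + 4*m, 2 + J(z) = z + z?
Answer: -60427459318320/92776999991147 + 3809182486215*I*√179/92776999991147 ≈ -0.65132 + 0.54931*I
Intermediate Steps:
J(z) = -2 + 2*z (J(z) = -2 + (z + z) = -2 + 2*z)
u(Z, m) = 4*m (u(Z, m) = (-2 + 2*1) + 4*m = (-2 + 2) + 4*m = 0 + 4*m = 4*m)
P(B) = 4*B^(3/2) (P(B) = (4*B)*√B = 4*B^(3/2))
R = -11632/12965 - 179*I*√179/3165 (R = -727*(-48)/(-38895) + (4*(-179)^(3/2))/12660 = 34896*(-1/38895) + (4*(-179*I*√179))*(1/12660) = -11632/12965 - 716*I*√179*(1/12660) = -11632/12965 - 179*I*√179/3165 ≈ -0.89718 - 0.75667*I)
1/R = 1/(-11632/12965 - 179*I*√179/3165)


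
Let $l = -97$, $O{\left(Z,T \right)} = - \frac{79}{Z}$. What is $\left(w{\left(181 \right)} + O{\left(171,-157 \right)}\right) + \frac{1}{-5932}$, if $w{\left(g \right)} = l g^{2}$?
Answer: $- \frac{3223489054723}{1014372} \approx -3.1778 \cdot 10^{6}$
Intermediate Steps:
$w{\left(g \right)} = - 97 g^{2}$
$\left(w{\left(181 \right)} + O{\left(171,-157 \right)}\right) + \frac{1}{-5932} = \left(- 97 \cdot 181^{2} - \frac{79}{171}\right) + \frac{1}{-5932} = \left(\left(-97\right) 32761 - \frac{79}{171}\right) - \frac{1}{5932} = \left(-3177817 - \frac{79}{171}\right) - \frac{1}{5932} = - \frac{543406786}{171} - \frac{1}{5932} = - \frac{3223489054723}{1014372}$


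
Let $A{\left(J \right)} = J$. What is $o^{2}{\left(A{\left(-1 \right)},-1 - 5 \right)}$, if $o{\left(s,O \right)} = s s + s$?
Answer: $0$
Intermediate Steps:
$o{\left(s,O \right)} = s + s^{2}$ ($o{\left(s,O \right)} = s^{2} + s = s + s^{2}$)
$o^{2}{\left(A{\left(-1 \right)},-1 - 5 \right)} = \left(- (1 - 1)\right)^{2} = \left(\left(-1\right) 0\right)^{2} = 0^{2} = 0$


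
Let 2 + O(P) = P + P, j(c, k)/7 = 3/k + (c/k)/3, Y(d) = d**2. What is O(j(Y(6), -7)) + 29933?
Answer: 29901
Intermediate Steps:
j(c, k) = 21/k + 7*c/(3*k) (j(c, k) = 7*(3/k + (c/k)/3) = 7*(3/k + (c/k)*(1/3)) = 7*(3/k + c/(3*k)) = 21/k + 7*c/(3*k))
O(P) = -2 + 2*P (O(P) = -2 + (P + P) = -2 + 2*P)
O(j(Y(6), -7)) + 29933 = (-2 + 2*((7/3)*(9 + 6**2)/(-7))) + 29933 = (-2 + 2*((7/3)*(-1/7)*(9 + 36))) + 29933 = (-2 + 2*((7/3)*(-1/7)*45)) + 29933 = (-2 + 2*(-15)) + 29933 = (-2 - 30) + 29933 = -32 + 29933 = 29901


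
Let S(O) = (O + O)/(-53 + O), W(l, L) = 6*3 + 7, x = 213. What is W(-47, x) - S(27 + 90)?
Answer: 683/32 ≈ 21.344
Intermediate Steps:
W(l, L) = 25 (W(l, L) = 18 + 7 = 25)
S(O) = 2*O/(-53 + O) (S(O) = (2*O)/(-53 + O) = 2*O/(-53 + O))
W(-47, x) - S(27 + 90) = 25 - 2*(27 + 90)/(-53 + (27 + 90)) = 25 - 2*117/(-53 + 117) = 25 - 2*117/64 = 25 - 1*117/32 = 25 - 117/32 = 683/32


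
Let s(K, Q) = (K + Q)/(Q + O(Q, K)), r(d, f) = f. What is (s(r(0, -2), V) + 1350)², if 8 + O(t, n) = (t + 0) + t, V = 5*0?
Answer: 29170801/16 ≈ 1.8232e+6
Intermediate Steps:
V = 0
O(t, n) = -8 + 2*t (O(t, n) = -8 + ((t + 0) + t) = -8 + (t + t) = -8 + 2*t)
s(K, Q) = (K + Q)/(-8 + 3*Q) (s(K, Q) = (K + Q)/(Q + (-8 + 2*Q)) = (K + Q)/(-8 + 3*Q))
(s(r(0, -2), V) + 1350)² = ((-2 + 0)/(-8 + 3*0) + 1350)² = (-2/(-8 + 0) + 1350)² = (-2/(-8) + 1350)² = (-⅛*(-2) + 1350)² = (¼ + 1350)² = (5401/4)² = 29170801/16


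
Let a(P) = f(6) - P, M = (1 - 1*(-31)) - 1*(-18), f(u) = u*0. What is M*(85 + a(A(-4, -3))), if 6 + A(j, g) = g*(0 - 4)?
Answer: 3950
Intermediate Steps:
A(j, g) = -6 - 4*g (A(j, g) = -6 + g*(0 - 4) = -6 + g*(-4) = -6 - 4*g)
f(u) = 0
M = 50 (M = (1 + 31) + 18 = 32 + 18 = 50)
a(P) = -P (a(P) = 0 - P = -P)
M*(85 + a(A(-4, -3))) = 50*(85 - (-6 - 4*(-3))) = 50*(85 - (-6 + 12)) = 50*(85 - 1*6) = 50*(85 - 6) = 50*79 = 3950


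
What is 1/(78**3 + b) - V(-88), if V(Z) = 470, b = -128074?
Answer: -162844659/346478 ≈ -470.00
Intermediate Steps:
1/(78**3 + b) - V(-88) = 1/(78**3 - 128074) - 1*470 = 1/(474552 - 128074) - 470 = 1/346478 - 470 = -162844659/346478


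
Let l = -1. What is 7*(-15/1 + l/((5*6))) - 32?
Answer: -4117/30 ≈ -137.23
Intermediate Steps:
7*(-15/1 + l/((5*6))) - 32 = 7*(-15/1 - 1/(5*6)) - 32 = 7*(-15*1 - 1/30) - 32 = 7*(-15 - 1*1/30) - 32 = 7*(-15 - 1/30) - 32 = 7*(-451/30) - 32 = -3157/30 - 32 = -4117/30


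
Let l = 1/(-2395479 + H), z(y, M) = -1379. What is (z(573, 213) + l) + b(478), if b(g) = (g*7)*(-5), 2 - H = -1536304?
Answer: -15558763858/859173 ≈ -18109.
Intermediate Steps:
H = 1536306 (H = 2 - 1*(-1536304) = 2 + 1536304 = 1536306)
l = -1/859173 (l = 1/(-2395479 + 1536306) = 1/(-859173) = -1/859173 ≈ -1.1639e-6)
b(g) = -35*g (b(g) = (7*g)*(-5) = -35*g)
(z(573, 213) + l) + b(478) = (-1379 - 1/859173) - 35*478 = -1184799568/859173 - 16730 = -15558763858/859173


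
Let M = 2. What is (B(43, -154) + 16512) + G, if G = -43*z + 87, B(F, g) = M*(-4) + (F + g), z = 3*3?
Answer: 16093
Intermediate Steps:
z = 9
B(F, g) = -8 + F + g (B(F, g) = 2*(-4) + (F + g) = -8 + (F + g) = -8 + F + g)
G = -300 (G = -43*9 + 87 = -387 + 87 = -300)
(B(43, -154) + 16512) + G = ((-8 + 43 - 154) + 16512) - 300 = (-119 + 16512) - 300 = 16393 - 300 = 16093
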